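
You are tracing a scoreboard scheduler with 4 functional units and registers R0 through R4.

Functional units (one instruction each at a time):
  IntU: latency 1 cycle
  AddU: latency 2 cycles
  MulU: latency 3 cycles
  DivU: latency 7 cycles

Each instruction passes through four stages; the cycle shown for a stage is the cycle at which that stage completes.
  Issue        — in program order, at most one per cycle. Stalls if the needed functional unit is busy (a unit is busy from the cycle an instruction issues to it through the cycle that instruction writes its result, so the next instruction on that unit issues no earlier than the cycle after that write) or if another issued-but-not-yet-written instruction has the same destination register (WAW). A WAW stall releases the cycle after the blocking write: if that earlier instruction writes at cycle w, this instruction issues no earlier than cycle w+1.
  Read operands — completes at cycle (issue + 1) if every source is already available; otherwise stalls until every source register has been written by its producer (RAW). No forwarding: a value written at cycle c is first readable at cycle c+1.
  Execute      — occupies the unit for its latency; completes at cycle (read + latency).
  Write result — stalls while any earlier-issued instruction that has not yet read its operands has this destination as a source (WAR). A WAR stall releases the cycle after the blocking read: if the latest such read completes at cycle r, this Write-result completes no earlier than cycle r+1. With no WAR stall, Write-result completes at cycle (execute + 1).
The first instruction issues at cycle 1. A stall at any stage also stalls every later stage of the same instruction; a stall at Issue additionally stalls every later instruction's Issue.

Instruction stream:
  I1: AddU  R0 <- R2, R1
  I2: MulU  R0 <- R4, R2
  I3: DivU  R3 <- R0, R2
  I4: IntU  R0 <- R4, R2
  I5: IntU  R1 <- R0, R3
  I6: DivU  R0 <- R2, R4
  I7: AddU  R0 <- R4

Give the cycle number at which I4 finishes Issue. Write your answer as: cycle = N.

cycle = 12

t=1  I1→AddU
t=2  I1 RO
t=4  I1 EX
t=5  I1 WR R0
t=6  I2→MulU
t=7  I2 RO · I3→DivU
t=10  I2 EX
t=11  I2 WR R0
t=12  I3 RO · I4→IntU
t=13  I4 RO
t=14  I4 EX
t=15  I4 WR R0
t=16  I5→IntU
t=19  I3 EX
t=20  I3 WR R3
t=21  I5 RO · I6→DivU
t=22  I5 EX · I6 RO
t=23  I5 WR R1
t=29  I6 EX
t=30  I6 WR R0
t=31  I7→AddU
t=32  I7 RO
t=34  I7 EX
t=35  I7 WR R0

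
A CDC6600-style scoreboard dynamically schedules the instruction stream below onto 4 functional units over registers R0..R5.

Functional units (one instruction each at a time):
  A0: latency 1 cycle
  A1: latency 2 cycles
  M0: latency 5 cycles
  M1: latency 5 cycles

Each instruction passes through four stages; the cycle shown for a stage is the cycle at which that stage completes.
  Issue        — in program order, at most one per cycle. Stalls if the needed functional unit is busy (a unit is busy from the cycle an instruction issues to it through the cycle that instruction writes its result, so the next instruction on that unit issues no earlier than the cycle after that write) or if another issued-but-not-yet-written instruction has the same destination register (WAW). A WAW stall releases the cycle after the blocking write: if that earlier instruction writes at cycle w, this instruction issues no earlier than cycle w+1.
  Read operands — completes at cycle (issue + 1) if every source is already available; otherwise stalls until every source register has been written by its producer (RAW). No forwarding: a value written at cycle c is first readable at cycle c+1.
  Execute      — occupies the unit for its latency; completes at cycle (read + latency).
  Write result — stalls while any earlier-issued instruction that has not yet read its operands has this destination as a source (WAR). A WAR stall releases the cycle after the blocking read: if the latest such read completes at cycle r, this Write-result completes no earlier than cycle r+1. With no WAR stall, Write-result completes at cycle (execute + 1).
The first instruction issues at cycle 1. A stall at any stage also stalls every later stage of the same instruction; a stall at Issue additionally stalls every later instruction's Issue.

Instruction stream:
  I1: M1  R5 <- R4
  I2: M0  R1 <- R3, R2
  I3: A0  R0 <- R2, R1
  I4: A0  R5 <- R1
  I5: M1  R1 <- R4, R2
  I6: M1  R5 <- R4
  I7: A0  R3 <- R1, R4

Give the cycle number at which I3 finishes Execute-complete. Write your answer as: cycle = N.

[I1] 1/2/7/8
[I2] 2/3/8/9
[I3] 3/10/11/12  (RAW R1: wait I2 write@9)
[I4] 13/14/15/16  (struct: A0 busy until I3 writes@12)
[I5] 14/15/20/21
[I6] 22/23/28/29  (struct: M1 busy until I5 writes@21)
[I7] 23/24/25/26

cycle = 11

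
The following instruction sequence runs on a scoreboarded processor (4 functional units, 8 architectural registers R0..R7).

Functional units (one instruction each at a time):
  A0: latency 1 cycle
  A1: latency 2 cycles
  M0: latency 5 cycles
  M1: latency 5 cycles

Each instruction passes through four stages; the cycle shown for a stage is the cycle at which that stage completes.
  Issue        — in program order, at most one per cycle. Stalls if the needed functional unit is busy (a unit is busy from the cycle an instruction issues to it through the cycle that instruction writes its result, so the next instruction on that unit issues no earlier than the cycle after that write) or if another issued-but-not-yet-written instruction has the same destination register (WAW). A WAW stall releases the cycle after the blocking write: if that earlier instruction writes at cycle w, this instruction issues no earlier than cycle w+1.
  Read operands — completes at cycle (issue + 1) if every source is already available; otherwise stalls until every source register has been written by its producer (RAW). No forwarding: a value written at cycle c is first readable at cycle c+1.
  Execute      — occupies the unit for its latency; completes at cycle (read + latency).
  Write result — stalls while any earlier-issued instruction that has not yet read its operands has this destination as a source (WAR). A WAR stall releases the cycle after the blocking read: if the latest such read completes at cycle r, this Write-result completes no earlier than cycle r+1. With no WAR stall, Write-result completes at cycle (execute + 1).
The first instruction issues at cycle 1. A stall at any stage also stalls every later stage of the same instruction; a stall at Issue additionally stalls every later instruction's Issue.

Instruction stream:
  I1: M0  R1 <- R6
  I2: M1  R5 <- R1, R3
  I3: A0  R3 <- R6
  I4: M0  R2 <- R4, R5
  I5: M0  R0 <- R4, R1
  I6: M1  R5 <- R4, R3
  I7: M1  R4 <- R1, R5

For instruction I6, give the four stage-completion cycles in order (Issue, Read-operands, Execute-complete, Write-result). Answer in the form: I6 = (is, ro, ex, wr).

[I1] 1/2/7/8
[I2] 2/9/14/15  (RAW R1: wait I1 write@8)
[I3] 3/4/5/10  (WAR R3: wait I2 read@9)
[I4] 9/16/21/22  (struct: M0 busy until I1 writes@8; RAW R5: wait I2 write@15)
[I5] 23/24/29/30  (struct: M0 busy until I4 writes@22)
[I6] 24/25/30/31
[I7] 32/33/38/39  (struct: M1 busy until I6 writes@31)

I6 = (24, 25, 30, 31)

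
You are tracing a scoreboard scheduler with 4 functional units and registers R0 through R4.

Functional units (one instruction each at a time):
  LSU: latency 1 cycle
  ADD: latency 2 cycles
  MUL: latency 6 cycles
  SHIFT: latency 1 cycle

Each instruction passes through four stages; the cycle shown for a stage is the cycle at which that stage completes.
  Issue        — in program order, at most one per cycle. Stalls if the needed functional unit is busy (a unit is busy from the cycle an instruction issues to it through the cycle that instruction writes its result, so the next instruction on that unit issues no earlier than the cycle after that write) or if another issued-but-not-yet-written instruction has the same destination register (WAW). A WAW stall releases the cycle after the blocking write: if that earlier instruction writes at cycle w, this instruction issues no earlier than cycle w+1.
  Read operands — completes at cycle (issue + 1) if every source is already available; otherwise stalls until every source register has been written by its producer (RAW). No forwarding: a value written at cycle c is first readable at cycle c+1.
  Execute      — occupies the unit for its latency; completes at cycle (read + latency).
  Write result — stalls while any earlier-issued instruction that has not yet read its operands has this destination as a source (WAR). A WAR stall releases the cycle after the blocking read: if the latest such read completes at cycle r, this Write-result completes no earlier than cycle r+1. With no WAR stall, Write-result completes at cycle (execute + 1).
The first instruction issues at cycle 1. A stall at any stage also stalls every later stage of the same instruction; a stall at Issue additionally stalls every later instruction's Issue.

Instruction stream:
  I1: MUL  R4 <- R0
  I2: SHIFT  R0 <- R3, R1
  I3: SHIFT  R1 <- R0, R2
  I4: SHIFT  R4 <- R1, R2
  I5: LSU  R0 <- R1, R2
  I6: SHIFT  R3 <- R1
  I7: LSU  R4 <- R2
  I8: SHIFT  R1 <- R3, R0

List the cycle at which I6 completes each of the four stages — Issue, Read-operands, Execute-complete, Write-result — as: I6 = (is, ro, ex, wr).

I6 = (14, 15, 16, 17)

t=1  I1→MUL
t=2  I1 RO, I2→SHIFT
t=3  I2 RO
t=4  I2 EX
t=5  I2 WR R0
t=6  I3→SHIFT
t=7  I3 RO
t=8  I1 EX, I3 EX
t=9  I1 WR R4, I3 WR R1
t=10  I4→SHIFT
t=11  I4 RO, I5→LSU
t=12  I4 EX, I5 RO
t=13  I4 WR R4, I5 EX
t=14  I5 WR R0, I6→SHIFT
t=15  I6 RO, I7→LSU
t=16  I6 EX, I7 RO
t=17  I6 WR R3, I7 EX
t=18  I7 WR R4, I8→SHIFT
t=19  I8 RO
t=20  I8 EX
t=21  I8 WR R1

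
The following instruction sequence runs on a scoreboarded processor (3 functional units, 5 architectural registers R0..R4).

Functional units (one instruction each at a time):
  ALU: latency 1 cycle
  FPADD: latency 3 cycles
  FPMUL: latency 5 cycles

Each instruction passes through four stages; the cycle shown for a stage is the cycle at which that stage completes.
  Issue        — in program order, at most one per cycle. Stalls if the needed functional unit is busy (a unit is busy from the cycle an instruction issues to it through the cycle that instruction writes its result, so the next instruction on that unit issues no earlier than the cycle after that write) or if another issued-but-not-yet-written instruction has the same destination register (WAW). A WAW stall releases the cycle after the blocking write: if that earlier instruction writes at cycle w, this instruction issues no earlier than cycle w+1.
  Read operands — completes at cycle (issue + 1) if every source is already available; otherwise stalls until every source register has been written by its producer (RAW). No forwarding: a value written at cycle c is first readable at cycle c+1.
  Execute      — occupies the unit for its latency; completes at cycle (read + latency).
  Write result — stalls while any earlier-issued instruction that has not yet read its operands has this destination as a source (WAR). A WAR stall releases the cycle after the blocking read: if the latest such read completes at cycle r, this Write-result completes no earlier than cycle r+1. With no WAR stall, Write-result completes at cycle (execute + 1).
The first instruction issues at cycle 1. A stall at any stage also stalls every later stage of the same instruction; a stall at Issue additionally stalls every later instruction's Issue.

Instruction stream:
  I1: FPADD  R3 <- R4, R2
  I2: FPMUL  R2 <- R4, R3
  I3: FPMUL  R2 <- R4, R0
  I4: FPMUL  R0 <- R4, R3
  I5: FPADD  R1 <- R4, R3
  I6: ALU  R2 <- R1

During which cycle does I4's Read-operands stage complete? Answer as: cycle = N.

cycle = 23

I1 -> (1, 2, 5, 6)
I2 -> (2, 7, 12, 13)  // RAW R3: wait I1 write@6
I3 -> (14, 15, 20, 21)  // struct: FPMUL busy until I2 writes@13
I4 -> (22, 23, 28, 29)  // struct: FPMUL busy until I3 writes@21
I5 -> (23, 24, 27, 28)
I6 -> (24, 29, 30, 31)  // RAW R1: wait I5 write@28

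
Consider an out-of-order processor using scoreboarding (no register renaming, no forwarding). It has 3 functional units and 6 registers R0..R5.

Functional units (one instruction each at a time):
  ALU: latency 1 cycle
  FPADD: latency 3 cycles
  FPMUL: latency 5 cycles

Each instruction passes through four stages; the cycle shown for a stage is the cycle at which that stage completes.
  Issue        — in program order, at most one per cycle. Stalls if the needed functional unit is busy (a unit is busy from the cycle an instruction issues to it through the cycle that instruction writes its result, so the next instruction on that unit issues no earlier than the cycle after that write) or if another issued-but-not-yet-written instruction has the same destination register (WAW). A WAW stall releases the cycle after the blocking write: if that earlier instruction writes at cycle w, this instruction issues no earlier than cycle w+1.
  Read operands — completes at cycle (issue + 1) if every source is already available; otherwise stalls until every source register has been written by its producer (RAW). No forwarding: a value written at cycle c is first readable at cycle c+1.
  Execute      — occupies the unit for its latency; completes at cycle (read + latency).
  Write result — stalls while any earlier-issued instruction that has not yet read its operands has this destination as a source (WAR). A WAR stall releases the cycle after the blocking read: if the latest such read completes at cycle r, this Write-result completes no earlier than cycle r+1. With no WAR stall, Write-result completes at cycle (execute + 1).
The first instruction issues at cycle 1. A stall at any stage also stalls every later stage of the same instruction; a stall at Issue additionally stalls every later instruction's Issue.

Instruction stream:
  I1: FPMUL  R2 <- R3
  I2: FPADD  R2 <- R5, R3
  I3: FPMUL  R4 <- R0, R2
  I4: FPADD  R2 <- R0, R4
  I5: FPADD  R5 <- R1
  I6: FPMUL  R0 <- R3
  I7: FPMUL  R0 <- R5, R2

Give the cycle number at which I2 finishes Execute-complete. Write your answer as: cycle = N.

cycle = 13

I1  is:1  ro:2  ex:7  wr:8
I2  is:9  ro:10  ex:13  wr:14  — WAW R2: wait I1 write@8
I3  is:10  ro:15  ex:20  wr:21  — RAW R2: wait I2 write@14
I4  is:15  ro:22  ex:25  wr:26  — struct: FPADD busy until I2 writes@14, RAW R4: wait I3 write@21
I5  is:27  ro:28  ex:31  wr:32  — struct: FPADD busy until I4 writes@26
I6  is:28  ro:29  ex:34  wr:35
I7  is:36  ro:37  ex:42  wr:43  — struct: FPMUL busy until I6 writes@35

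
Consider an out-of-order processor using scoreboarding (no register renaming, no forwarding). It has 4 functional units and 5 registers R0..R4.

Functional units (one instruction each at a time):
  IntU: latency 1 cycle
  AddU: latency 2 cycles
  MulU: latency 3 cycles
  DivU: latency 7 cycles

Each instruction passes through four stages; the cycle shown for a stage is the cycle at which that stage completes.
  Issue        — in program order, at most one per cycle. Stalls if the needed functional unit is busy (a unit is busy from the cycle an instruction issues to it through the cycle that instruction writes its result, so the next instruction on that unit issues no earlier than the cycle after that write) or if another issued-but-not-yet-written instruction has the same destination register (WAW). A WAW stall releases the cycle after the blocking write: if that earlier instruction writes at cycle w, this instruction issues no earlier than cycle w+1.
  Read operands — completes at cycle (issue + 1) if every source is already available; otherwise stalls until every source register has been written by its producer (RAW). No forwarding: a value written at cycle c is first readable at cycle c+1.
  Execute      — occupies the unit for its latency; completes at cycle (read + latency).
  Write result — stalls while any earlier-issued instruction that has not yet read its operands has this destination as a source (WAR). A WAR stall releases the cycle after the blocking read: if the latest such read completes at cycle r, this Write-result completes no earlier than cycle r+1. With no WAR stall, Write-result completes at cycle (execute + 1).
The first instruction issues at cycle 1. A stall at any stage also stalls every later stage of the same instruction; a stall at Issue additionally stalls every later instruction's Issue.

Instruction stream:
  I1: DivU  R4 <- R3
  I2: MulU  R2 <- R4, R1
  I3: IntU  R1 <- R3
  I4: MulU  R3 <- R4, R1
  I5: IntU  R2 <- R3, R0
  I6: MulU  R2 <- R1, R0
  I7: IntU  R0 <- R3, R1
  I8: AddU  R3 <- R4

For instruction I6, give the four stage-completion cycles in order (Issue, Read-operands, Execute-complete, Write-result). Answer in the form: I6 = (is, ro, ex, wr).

c1: I1 issues→DivU
c2: I1 reads, I2 issues→MulU
c3: I3 issues→IntU
c4: I3 reads
c5: I3 exec-done
c9: I1 exec-done
c10: I1 writes R4
c11: I2 reads
c12: I3 writes R1
c14: I2 exec-done
c15: I2 writes R2
c16: I4 issues→MulU
c17: I4 reads, I5 issues→IntU
c20: I4 exec-done
c21: I4 writes R3
c22: I5 reads
c23: I5 exec-done
c24: I5 writes R2
c25: I6 issues→MulU
c26: I6 reads, I7 issues→IntU
c27: I7 reads, I8 issues→AddU
c28: I7 exec-done, I8 reads
c29: I6 exec-done, I7 writes R0
c30: I6 writes R2, I8 exec-done
c31: I8 writes R3

I6 = (25, 26, 29, 30)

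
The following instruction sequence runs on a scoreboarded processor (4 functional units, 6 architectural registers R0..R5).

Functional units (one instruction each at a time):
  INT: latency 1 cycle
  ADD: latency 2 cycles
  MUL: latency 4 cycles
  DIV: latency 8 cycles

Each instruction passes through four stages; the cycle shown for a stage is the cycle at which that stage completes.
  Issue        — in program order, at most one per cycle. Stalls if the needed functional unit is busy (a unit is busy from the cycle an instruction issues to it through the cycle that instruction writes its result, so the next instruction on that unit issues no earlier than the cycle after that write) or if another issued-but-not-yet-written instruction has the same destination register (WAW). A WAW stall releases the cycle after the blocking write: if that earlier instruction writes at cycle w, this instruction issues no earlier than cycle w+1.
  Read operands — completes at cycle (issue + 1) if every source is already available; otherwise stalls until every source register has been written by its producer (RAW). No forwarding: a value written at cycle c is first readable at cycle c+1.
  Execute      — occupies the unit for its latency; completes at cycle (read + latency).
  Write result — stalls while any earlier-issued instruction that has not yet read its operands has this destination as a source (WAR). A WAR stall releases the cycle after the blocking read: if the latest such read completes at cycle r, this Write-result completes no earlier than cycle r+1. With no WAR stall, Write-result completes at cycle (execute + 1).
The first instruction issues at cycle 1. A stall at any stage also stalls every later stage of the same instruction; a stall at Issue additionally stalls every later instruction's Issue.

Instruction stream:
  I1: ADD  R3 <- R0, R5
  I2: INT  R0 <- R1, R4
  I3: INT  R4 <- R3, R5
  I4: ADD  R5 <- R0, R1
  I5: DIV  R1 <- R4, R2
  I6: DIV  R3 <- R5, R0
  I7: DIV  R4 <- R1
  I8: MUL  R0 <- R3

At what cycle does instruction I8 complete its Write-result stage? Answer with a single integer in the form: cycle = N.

[I1] 1/2/4/5
[I2] 2/3/4/5
[I3] 6/7/8/9  (struct: INT busy until I2 writes@5)
[I4] 7/8/10/11
[I5] 8/10/18/19  (RAW R4: wait I3 write@9)
[I6] 20/21/29/30  (struct: DIV busy until I5 writes@19)
[I7] 31/32/40/41  (struct: DIV busy until I6 writes@30)
[I8] 32/33/37/38

cycle = 38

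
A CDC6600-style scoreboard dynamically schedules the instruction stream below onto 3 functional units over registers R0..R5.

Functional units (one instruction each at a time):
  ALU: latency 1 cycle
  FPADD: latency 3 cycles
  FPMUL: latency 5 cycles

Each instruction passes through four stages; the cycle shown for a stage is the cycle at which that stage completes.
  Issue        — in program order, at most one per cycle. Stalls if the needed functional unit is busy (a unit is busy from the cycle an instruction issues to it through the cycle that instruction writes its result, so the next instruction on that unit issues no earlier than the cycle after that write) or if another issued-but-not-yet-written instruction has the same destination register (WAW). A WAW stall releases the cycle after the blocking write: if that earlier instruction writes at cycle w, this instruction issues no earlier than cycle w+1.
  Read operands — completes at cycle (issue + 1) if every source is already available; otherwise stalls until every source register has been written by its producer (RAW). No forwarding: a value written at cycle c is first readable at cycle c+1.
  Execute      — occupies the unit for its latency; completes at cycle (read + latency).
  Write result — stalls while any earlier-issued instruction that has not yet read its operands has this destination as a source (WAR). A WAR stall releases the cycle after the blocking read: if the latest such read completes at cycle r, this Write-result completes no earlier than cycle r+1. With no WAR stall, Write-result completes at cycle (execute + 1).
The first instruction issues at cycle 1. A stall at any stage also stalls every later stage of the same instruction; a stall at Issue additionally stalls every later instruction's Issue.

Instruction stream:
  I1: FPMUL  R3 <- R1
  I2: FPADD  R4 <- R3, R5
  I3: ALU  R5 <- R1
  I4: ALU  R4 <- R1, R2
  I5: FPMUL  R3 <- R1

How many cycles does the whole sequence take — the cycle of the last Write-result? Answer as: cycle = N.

cycle = 22

[1] I1→FPMUL
[2] I1 RO | I2→FPADD
[3] I3→ALU
[4] I3 RO
[5] I3 EX
[7] I1 EX
[8] I1 WR R3
[9] I2 RO
[10] I3 WR R5
[12] I2 EX
[13] I2 WR R4
[14] I4→ALU
[15] I4 RO | I5→FPMUL
[16] I4 EX | I5 RO
[17] I4 WR R4
[21] I5 EX
[22] I5 WR R3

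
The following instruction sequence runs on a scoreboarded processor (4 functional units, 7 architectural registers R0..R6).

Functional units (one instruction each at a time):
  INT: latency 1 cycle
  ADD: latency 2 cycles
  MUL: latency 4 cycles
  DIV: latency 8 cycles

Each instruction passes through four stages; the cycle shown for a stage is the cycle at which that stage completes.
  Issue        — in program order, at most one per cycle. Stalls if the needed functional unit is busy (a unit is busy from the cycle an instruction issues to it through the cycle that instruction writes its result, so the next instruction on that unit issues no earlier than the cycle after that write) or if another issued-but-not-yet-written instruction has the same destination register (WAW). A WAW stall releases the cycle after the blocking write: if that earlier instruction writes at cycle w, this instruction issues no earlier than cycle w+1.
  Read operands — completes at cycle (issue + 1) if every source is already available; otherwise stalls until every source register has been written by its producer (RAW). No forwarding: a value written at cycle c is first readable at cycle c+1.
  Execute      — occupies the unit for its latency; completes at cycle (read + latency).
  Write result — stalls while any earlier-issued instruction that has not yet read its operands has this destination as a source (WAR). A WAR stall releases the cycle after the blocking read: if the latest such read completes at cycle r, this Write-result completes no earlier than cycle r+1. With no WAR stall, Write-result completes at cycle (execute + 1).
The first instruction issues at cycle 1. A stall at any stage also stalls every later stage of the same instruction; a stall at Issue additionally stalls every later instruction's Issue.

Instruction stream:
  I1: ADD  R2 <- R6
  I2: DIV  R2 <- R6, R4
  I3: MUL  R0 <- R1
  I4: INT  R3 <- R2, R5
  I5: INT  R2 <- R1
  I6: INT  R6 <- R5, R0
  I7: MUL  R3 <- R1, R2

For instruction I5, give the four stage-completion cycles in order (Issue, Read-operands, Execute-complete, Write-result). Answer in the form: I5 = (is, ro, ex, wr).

[1] I1 issues→ADD
[2] I1 reads
[4] I1 exec-done
[5] I1 writes R2
[6] I2 issues→DIV
[7] I2 reads · I3 issues→MUL
[8] I3 reads · I4 issues→INT
[12] I3 exec-done
[13] I3 writes R0
[15] I2 exec-done
[16] I2 writes R2
[17] I4 reads
[18] I4 exec-done
[19] I4 writes R3
[20] I5 issues→INT
[21] I5 reads
[22] I5 exec-done
[23] I5 writes R2
[24] I6 issues→INT
[25] I6 reads · I7 issues→MUL
[26] I6 exec-done · I7 reads
[27] I6 writes R6
[30] I7 exec-done
[31] I7 writes R3

I5 = (20, 21, 22, 23)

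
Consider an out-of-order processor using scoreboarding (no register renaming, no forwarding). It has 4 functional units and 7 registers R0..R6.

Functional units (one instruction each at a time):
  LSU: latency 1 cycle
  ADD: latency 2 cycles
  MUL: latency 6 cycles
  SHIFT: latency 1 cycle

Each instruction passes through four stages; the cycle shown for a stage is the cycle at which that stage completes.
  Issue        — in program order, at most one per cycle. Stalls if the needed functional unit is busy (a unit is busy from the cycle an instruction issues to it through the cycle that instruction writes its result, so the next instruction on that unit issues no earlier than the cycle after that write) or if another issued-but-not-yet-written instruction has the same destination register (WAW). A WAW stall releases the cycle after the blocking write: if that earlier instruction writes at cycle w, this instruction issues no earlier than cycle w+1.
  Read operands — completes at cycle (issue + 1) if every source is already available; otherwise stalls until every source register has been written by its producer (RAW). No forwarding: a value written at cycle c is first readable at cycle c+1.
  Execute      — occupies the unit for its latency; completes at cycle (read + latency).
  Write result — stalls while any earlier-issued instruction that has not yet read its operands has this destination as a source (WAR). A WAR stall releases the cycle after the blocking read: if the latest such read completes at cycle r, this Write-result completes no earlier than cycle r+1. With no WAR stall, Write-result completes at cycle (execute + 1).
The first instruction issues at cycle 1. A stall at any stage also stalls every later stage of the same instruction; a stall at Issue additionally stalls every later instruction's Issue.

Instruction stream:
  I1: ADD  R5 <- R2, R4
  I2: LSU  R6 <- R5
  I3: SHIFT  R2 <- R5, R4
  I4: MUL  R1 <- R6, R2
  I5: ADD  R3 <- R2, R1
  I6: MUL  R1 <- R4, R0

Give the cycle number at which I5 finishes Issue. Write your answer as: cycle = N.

c1: I1→ADD
c2: I1 RO, I2→LSU
c3: I3→SHIFT
c4: I1 EX, I4→MUL
c5: I1 WR R5
c6: I2 RO, I3 RO, I5→ADD
c7: I2 EX, I3 EX
c8: I2 WR R6, I3 WR R2
c9: I4 RO
c15: I4 EX
c16: I4 WR R1
c17: I5 RO, I6→MUL
c18: I6 RO
c19: I5 EX
c20: I5 WR R3
c24: I6 EX
c25: I6 WR R1

cycle = 6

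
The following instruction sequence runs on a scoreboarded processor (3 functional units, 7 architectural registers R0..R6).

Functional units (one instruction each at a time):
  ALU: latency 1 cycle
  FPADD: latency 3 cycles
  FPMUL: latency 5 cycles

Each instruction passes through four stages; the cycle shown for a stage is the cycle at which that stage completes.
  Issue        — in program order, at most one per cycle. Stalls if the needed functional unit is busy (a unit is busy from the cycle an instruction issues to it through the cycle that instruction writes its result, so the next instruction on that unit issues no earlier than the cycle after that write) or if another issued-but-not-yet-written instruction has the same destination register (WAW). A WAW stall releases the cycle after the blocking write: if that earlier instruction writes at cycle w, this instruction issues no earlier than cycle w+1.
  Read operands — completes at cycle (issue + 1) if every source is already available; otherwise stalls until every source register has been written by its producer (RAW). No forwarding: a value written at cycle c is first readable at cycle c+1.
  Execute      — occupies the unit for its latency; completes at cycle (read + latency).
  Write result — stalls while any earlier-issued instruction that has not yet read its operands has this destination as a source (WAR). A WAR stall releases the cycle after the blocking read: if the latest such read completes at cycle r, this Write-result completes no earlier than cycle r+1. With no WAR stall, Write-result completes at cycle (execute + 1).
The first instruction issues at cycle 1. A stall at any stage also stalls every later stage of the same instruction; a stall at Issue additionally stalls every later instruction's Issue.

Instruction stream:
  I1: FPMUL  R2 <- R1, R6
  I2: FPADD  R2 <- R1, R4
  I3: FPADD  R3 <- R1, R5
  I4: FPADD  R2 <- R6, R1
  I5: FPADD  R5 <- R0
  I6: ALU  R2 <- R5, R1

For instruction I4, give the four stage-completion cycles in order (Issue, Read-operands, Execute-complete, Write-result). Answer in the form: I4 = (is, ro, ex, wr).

I4 = (21, 22, 25, 26)

[1] I1 dispatched to FPMUL
[2] I1 operands ready
[7] I1 complete
[8] R2←I1
[9] I2 dispatched to FPADD
[10] I2 operands ready
[13] I2 complete
[14] R2←I2
[15] I3 dispatched to FPADD
[16] I3 operands ready
[19] I3 complete
[20] R3←I3
[21] I4 dispatched to FPADD
[22] I4 operands ready
[25] I4 complete
[26] R2←I4
[27] I5 dispatched to FPADD
[28] I5 operands ready · I6 dispatched to ALU
[31] I5 complete
[32] R5←I5
[33] I6 operands ready
[34] I6 complete
[35] R2←I6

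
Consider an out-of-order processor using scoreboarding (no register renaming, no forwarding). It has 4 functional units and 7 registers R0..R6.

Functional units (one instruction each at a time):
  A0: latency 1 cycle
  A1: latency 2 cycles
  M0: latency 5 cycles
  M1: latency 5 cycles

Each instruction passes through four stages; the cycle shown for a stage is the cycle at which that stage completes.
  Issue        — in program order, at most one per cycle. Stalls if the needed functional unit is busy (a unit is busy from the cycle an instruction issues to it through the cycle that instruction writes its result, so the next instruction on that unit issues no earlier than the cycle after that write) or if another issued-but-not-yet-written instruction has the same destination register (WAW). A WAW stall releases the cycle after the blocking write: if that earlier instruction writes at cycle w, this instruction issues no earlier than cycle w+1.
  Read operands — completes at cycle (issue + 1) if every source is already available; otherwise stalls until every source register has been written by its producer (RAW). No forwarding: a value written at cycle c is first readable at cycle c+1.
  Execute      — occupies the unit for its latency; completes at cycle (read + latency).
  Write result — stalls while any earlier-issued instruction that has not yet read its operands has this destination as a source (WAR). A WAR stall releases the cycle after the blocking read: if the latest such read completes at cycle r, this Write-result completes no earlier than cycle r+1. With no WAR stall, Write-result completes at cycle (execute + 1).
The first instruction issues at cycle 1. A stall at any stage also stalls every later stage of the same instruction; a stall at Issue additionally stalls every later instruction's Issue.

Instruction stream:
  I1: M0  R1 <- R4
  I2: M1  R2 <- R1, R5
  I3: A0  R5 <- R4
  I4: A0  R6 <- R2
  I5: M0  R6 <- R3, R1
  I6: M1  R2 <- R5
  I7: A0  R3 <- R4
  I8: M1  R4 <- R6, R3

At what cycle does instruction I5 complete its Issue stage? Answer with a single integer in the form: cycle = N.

cycle = 19

[I1] 1/2/7/8
[I2] 2/9/14/15  (RAW R1: wait I1 write@8)
[I3] 3/4/5/10  (WAR R5: wait I2 read@9)
[I4] 11/16/17/18  (struct: A0 busy until I3 writes@10; RAW R2: wait I2 write@15)
[I5] 19/20/25/26  (WAW R6: wait I4 write@18)
[I6] 20/21/26/27
[I7] 21/22/23/24
[I8] 28/29/34/35  (struct: M1 busy until I6 writes@27)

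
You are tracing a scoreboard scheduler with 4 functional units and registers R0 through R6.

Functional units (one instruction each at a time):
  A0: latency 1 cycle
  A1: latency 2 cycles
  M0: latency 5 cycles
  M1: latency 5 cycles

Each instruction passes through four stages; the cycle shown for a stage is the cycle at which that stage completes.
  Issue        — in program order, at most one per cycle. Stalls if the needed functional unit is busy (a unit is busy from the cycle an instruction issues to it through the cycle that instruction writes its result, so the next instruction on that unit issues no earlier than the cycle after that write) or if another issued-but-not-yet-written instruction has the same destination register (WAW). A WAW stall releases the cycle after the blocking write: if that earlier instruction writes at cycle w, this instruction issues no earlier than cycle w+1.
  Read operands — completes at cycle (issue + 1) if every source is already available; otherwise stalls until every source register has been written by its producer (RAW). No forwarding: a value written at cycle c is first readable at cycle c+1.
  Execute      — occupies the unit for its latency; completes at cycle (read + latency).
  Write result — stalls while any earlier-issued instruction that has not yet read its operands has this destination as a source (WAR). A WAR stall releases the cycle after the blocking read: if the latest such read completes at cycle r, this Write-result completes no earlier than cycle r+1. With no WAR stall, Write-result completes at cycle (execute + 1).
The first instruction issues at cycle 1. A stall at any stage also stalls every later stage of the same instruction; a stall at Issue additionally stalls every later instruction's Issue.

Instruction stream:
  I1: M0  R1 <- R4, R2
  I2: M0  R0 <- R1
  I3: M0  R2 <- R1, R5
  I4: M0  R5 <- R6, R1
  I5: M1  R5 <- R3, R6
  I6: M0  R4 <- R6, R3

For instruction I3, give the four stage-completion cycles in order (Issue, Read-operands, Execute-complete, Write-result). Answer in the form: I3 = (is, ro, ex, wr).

I3 = (17, 18, 23, 24)

I1: IS=1 RO=2 EX=7 WR=8
I2: IS=9 RO=10 EX=15 WR=16  [struct: M0 busy until I1 writes@8]
I3: IS=17 RO=18 EX=23 WR=24  [struct: M0 busy until I2 writes@16]
I4: IS=25 RO=26 EX=31 WR=32  [struct: M0 busy until I3 writes@24]
I5: IS=33 RO=34 EX=39 WR=40  [WAW R5: wait I4 write@32]
I6: IS=34 RO=35 EX=40 WR=41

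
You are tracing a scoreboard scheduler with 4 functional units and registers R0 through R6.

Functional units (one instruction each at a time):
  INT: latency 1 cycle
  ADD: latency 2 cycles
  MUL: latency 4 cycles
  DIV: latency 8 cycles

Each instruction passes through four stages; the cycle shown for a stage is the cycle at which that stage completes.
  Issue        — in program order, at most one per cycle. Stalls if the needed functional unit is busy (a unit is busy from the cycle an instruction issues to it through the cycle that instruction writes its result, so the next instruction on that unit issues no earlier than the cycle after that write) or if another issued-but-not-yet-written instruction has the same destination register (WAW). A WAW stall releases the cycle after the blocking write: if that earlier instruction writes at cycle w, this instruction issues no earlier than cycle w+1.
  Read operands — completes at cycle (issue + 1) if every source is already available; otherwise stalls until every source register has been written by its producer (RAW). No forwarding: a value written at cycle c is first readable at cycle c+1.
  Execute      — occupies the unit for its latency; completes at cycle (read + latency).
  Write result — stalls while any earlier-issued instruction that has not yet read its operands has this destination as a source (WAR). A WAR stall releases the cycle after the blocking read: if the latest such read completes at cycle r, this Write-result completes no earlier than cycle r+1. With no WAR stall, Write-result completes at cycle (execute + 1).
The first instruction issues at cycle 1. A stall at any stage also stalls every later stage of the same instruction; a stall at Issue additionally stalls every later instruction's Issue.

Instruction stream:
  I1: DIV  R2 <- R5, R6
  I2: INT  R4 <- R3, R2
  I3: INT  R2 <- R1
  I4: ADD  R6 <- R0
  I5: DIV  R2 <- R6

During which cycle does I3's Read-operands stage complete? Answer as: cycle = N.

cycle = 16

I1 -> (1, 2, 10, 11)
I2 -> (2, 12, 13, 14)  // RAW R2: wait I1 write@11
I3 -> (15, 16, 17, 18)  // struct: INT busy until I2 writes@14
I4 -> (16, 17, 19, 20)
I5 -> (19, 21, 29, 30)  // WAW R2: wait I3 write@18, RAW R6: wait I4 write@20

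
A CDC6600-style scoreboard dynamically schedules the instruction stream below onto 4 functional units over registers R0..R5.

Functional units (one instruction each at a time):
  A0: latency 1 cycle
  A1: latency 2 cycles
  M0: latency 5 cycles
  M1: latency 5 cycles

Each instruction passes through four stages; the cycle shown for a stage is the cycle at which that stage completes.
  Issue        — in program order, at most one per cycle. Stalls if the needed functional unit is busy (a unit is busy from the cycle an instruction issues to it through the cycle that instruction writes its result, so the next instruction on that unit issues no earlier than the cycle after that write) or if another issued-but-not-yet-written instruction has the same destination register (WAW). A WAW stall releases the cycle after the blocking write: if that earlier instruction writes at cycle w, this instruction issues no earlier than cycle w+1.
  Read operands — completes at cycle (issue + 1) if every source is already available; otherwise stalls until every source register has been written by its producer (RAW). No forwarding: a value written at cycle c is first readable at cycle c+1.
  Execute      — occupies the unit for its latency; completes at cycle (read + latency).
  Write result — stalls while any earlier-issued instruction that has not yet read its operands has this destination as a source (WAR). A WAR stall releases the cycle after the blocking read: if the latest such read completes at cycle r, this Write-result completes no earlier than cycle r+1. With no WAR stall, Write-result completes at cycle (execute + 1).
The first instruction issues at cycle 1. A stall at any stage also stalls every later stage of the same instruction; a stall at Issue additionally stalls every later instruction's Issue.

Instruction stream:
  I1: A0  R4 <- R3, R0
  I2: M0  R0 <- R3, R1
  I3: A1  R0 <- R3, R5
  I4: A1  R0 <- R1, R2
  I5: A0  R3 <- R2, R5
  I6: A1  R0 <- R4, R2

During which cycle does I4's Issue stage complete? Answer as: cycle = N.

c1: I1 dispatched to A0
c2: I1 operands ready · I2 dispatched to M0
c3: I1 complete · I2 operands ready
c4: R4←I1
c8: I2 complete
c9: R0←I2
c10: I3 dispatched to A1
c11: I3 operands ready
c13: I3 complete
c14: R0←I3
c15: I4 dispatched to A1
c16: I4 operands ready · I5 dispatched to A0
c17: I5 operands ready
c18: I4 complete · I5 complete
c19: R0←I4 · R3←I5
c20: I6 dispatched to A1
c21: I6 operands ready
c23: I6 complete
c24: R0←I6

cycle = 15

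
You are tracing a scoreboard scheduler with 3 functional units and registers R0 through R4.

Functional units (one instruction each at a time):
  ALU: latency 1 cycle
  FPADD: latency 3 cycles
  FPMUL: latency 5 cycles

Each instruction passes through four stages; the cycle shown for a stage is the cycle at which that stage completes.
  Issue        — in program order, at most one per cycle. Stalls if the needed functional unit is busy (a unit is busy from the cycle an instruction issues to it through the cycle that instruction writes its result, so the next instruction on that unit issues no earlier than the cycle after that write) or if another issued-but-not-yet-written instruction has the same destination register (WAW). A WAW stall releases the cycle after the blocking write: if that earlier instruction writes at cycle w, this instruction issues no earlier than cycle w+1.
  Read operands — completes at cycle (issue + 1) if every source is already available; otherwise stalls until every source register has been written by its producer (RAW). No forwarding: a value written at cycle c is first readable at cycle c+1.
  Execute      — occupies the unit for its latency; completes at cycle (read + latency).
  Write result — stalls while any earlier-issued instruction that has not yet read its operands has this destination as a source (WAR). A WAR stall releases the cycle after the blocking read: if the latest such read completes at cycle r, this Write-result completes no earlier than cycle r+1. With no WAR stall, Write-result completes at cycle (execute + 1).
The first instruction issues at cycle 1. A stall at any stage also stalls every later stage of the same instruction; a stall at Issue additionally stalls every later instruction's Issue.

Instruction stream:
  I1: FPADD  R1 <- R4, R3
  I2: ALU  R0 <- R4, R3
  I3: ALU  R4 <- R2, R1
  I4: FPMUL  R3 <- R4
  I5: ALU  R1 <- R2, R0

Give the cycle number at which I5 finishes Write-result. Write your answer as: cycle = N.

I1: IS=1 RO=2 EX=5 WR=6
I2: IS=2 RO=3 EX=4 WR=5
I3: IS=6 RO=7 EX=8 WR=9  [struct: ALU busy until I2 writes@5]
I4: IS=7 RO=10 EX=15 WR=16  [RAW R4: wait I3 write@9]
I5: IS=10 RO=11 EX=12 WR=13  [struct: ALU busy until I3 writes@9]

cycle = 13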